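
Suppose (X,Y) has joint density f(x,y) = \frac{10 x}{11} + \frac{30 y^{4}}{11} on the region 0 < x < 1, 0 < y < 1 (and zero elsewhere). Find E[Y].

E[Y] = ∫_0^1 ∫_0^1 y × f(x,y) dx dy
= \frac{15}{22}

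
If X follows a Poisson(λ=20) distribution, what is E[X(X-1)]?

E[X(X-1)] = E[X² - X] = E[X²] - E[X]
E[X] = 20
E[X²] = Var(X) + (E[X])² = 20 + (20)² = 420
E[X(X-1)] = 420 - 20 = 400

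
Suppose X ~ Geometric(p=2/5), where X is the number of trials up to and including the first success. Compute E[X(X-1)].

E[X(X-1)] = E[X² - X] = E[X²] - E[X]
E[X] = \frac{5}{2}
E[X²] = Var(X) + (E[X])² = \frac{15}{4} + (\frac{5}{2})² = 10
E[X(X-1)] = 10 - \frac{5}{2} = \frac{15}{2}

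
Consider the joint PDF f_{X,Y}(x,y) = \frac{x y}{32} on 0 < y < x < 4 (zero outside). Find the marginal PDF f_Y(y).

f_Y(y) = ∫_y^4 \frac{x y}{32} dx = \frac{y \left(16 - y^{2}\right)}{64}
for 0 < y < 4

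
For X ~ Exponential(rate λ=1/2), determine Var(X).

For X ~ Exponential(rate λ=1/2):
Var(X) = 4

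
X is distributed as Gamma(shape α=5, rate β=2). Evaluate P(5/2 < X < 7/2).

P(5/2 < X < 7/2) = ∫_{5/2}^{7/2} f(x) dx
where f(x) = \frac{4 x^{4} e^{- 2 x}}{3}
= \frac{-4553 + 1569 e^{2}}{24 e^{7}}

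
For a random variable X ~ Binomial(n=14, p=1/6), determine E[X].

For X ~ Binomial(n=14, p=1/6), the expected value is:
E[X] = \frac{7}{3}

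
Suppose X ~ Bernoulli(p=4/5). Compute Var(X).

For X ~ Bernoulli(p=4/5):
Var(X) = \frac{4}{25}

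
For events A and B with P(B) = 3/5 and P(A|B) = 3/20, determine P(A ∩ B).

By definition, P(A|B) = P(A ∩ B) / P(B)
So P(A ∩ B) = P(A|B) × P(B)
= 3/20 × 3/5
= 9/100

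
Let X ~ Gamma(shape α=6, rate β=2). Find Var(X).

For X ~ Gamma(shape α=6, rate β=2):
Var(X) = \frac{3}{2}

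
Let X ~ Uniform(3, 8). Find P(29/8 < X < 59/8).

P(29/8 < X < 59/8) = ∫_{29/8}^{59/8} f(x) dx
where f(x) = \frac{1}{5}
= \frac{3}{4}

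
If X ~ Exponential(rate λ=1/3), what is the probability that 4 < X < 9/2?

P(4 < X < 9/2) = ∫_{4}^{9/2} f(x) dx
where f(x) = \frac{e^{- \frac{x}{3}}}{3}
= - \frac{1}{e^{\frac{3}{2}}} + e^{- \frac{4}{3}}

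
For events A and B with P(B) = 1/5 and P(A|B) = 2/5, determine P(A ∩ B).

By definition, P(A|B) = P(A ∩ B) / P(B)
So P(A ∩ B) = P(A|B) × P(B)
= 2/5 × 1/5
= 2/25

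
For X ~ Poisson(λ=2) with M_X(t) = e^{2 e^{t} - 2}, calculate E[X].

To find E[X], compute M^(1)(0):
M^(1)(t) = 2 e^{t} e^{2 e^{t} - 2}
M^(1)(0) = 2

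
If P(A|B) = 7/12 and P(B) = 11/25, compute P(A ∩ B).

By definition, P(A|B) = P(A ∩ B) / P(B)
So P(A ∩ B) = P(A|B) × P(B)
= 7/12 × 11/25
= 77/300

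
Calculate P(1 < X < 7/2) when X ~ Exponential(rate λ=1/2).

P(1 < X < 7/2) = ∫_{1}^{7/2} f(x) dx
where f(x) = \frac{e^{- \frac{x}{2}}}{2}
= - \frac{1}{e^{\frac{7}{4}}} + e^{- \frac{1}{2}}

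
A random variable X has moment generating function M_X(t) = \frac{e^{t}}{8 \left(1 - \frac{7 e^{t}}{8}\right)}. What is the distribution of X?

The MGF M(t) = \frac{e^{t}}{8 \left(1 - \frac{7 e^{t}}{8}\right)} is the standard form for the Geometric distribution.
Comparing with the known MGF formula identifies: Geometric(p=1/8), X = trial number of first success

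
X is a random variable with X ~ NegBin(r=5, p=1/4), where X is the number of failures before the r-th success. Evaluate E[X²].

Using the identity E[X²] = Var(X) + (E[X])²:
E[X] = 15
Var(X) = 60
E[X²] = 60 + (15)²
= 285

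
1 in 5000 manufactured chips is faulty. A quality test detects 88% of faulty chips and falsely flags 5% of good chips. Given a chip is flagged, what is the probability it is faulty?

Let D = the rare event, + = positive/flagged.
P(D) = 1/5000
P(+|D) = 88/100 = 22/25
P(+|D') = 5/100 = 1/20
P(+) = P(+|D)P(D) + P(+|D')P(D')
     = \frac{22}{25} × \frac{1}{5000} + \frac{1}{20} × \frac{4999}{5000}
     = \frac{25083}{500000}
P(D|+) = P(+|D)P(D)/P(+) = \frac{88}{25083}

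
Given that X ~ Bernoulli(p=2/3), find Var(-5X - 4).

For X ~ Bernoulli(p=2/3):
Var(X) = \frac{2}{9}
Var(-5X - 4) = (-5)² × Var(X) = 25 × \frac{2}{9} = \frac{50}{9}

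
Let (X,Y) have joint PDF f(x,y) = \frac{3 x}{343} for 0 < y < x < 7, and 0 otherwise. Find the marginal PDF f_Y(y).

f_Y(y) = ∫_y^7 \frac{3 x}{343} dx = \frac{3}{14} - \frac{3 y^{2}}{686}
for 0 < y < 7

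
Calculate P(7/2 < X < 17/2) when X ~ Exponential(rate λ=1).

P(7/2 < X < 17/2) = ∫_{7/2}^{17/2} f(x) dx
where f(x) = e^{- x}
= - \frac{1 - e^{5}}{e^{\frac{17}{2}}}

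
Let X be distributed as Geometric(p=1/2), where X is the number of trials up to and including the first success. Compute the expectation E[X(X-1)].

E[X(X-1)] = E[X² - X] = E[X²] - E[X]
E[X] = 2
E[X²] = Var(X) + (E[X])² = 2 + (2)² = 6
E[X(X-1)] = 6 - 2 = 4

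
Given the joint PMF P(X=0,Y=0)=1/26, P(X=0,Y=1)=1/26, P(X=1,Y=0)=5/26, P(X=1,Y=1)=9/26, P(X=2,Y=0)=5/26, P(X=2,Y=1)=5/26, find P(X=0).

P(X=0) = P(X=0,Y=0) + P(X=0,Y=1)
= 1/26 + 1/26
= 1/13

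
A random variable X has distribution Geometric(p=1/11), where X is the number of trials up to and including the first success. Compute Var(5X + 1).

For X ~ Geometric(p=1/11), where X is the number of trials up to and including the first success:
Var(X) = 110
Var(5X + 1) = (5)² × Var(X) = 25 × 110 = 2750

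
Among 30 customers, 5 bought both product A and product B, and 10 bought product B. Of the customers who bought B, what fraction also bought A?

P(A ∩ B) = 5/30 = 1/6
P(B) = 10/30 = 1/3
P(A|B) = P(A ∩ B) / P(B) = (1/6) / (1/3) = 1/2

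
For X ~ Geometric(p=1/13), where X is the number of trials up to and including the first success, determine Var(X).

For X ~ Geometric(p=1/13), where X is the number of trials up to and including the first success:
Var(X) = 156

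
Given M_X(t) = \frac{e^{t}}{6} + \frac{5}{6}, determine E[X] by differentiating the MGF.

To find E[X], compute M^(1)(0):
M^(1)(t) = \frac{e^{t}}{6}
M^(1)(0) = \frac{1}{6}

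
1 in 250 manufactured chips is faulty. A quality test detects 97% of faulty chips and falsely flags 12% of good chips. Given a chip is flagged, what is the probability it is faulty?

Let D = the rare event, + = positive/flagged.
P(D) = 1/250
P(+|D) = 97/100
P(+|D') = 12/100 = 3/25
P(+) = P(+|D)P(D) + P(+|D')P(D')
     = \frac{97}{100} × \frac{1}{250} + \frac{3}{25} × \frac{249}{250}
     = \frac{617}{5000}
P(D|+) = P(+|D)P(D)/P(+) = \frac{97}{3085}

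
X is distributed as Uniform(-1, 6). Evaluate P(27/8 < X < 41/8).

P(27/8 < X < 41/8) = ∫_{27/8}^{41/8} f(x) dx
where f(x) = \frac{1}{7}
= \frac{1}{4}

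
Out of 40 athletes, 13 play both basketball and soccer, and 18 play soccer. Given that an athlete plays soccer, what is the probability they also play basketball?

P(A ∩ B) = 13/40
P(B) = 18/40 = 9/20
P(A|B) = P(A ∩ B) / P(B) = (13/40) / (9/20) = 13/18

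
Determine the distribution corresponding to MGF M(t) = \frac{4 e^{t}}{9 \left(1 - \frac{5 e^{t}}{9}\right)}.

The MGF M(t) = \frac{4 e^{t}}{9 \left(1 - \frac{5 e^{t}}{9}\right)} is the standard form for the Geometric distribution.
Comparing with the known MGF formula identifies: Geometric(p=4/9), X = trial number of first success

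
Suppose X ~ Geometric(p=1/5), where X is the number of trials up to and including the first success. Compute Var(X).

For X ~ Geometric(p=1/5), where X is the number of trials up to and including the first success:
Var(X) = 20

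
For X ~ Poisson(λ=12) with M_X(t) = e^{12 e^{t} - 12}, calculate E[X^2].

To find E[X^2], compute M^(2)(0):
M^(1)(t) = 12 e^{t} e^{12 e^{t} - 12}
M^(2)(t) = 144 e^{2 t} e^{12 e^{t} - 12} + 12 e^{t} e^{12 e^{t} - 12}
M^(2)(0) = 156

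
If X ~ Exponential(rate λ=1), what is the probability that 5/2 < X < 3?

P(5/2 < X < 3) = ∫_{5/2}^{3} f(x) dx
where f(x) = e^{- x}
= - \frac{1}{e^{3}} + e^{- \frac{5}{2}}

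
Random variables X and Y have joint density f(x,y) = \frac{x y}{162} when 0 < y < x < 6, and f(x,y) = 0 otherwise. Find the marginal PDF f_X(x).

f_X(x) = ∫_0^x \frac{x y}{162} dy = \frac{x^{3}}{324}
for 0 < x < 6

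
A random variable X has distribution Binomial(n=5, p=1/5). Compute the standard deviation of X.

For X ~ Binomial(n=5, p=1/5):
Var(X) = \frac{4}{5}
SD(X) = √(Var(X)) = √(\frac{4}{5}) = \frac{2 \sqrt{5}}{5}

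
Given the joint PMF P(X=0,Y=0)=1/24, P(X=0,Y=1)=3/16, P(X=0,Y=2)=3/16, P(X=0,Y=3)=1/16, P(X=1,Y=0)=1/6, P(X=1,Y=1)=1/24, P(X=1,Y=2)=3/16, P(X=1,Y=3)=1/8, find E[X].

First find marginal of X:
P(X=0) = 23/48
P(X=1) = 25/48
E[X] = 0 × 23/48 + 1 × 25/48 = 25/48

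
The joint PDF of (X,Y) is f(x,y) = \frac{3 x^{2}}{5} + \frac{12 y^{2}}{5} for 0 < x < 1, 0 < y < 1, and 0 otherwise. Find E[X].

E[X] = ∫_0^1 ∫_0^1 x × f(x,y) dy dx
= ∫_0^1 ∫_0^1 x × (\frac{3 x^{2}}{5} + \frac{12 y^{2}}{5}) dy dx
= \frac{11}{20}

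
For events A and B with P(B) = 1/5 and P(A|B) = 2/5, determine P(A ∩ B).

By definition, P(A|B) = P(A ∩ B) / P(B)
So P(A ∩ B) = P(A|B) × P(B)
= 2/5 × 1/5
= 2/25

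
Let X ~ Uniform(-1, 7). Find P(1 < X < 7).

P(1 < X < 7) = ∫_{1}^{7} f(x) dx
where f(x) = \frac{1}{8}
= \frac{3}{4}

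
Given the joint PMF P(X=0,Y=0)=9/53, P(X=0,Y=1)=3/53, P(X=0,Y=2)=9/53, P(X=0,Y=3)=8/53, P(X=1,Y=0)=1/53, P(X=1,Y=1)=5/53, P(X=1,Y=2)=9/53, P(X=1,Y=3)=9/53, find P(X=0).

P(X=0) = P(X=0,Y=0) + P(X=0,Y=1) + P(X=0,Y=2) + P(X=0,Y=3)
= 9/53 + 3/53 + 9/53 + 8/53
= 29/53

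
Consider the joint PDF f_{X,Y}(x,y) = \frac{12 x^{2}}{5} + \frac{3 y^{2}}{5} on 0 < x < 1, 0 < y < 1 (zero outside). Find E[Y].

E[Y] = ∫_0^1 ∫_0^1 y × f(x,y) dx dy
= \frac{11}{20}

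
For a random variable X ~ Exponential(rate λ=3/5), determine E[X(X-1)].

E[X(X-1)] = E[X² - X] = E[X²] - E[X]
E[X] = \frac{5}{3}
E[X²] = Var(X) + (E[X])² = \frac{25}{9} + (\frac{5}{3})² = \frac{50}{9}
E[X(X-1)] = \frac{50}{9} - \frac{5}{3} = \frac{35}{9}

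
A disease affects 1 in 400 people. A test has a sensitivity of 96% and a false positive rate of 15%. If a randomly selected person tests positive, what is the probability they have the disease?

Let D = the rare event, + = positive/flagged.
P(D) = 1/400
P(+|D) = 96/100 = 24/25
P(+|D') = 15/100 = 3/20
P(+) = P(+|D)P(D) + P(+|D')P(D')
     = \frac{24}{25} × \frac{1}{400} + \frac{3}{20} × \frac{399}{400}
     = \frac{6081}{40000}
P(D|+) = P(+|D)P(D)/P(+) = \frac{32}{2027}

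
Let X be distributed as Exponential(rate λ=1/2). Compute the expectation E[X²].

Using the identity E[X²] = Var(X) + (E[X])²:
E[X] = 2
Var(X) = 4
E[X²] = 4 + (2)²
= 8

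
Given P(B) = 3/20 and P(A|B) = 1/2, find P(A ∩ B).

By definition, P(A|B) = P(A ∩ B) / P(B)
So P(A ∩ B) = P(A|B) × P(B)
= 1/2 × 3/20
= 3/40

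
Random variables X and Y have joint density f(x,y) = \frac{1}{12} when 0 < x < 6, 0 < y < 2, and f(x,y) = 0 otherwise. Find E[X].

f_X(x) = ∫_0^2 \frac{1}{12} dy = \frac{1}{6}
E[X] = ∫_0^6 x × (\frac{1}{6}) dx = 3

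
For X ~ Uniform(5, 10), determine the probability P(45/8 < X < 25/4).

P(45/8 < X < 25/4) = ∫_{45/8}^{25/4} f(x) dx
where f(x) = \frac{1}{5}
= \frac{1}{8}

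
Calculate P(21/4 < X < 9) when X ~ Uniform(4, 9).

P(21/4 < X < 9) = ∫_{21/4}^{9} f(x) dx
where f(x) = \frac{1}{5}
= \frac{3}{4}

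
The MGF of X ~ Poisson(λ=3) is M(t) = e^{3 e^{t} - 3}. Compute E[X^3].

To find E[X^3], compute M^(3)(0):
M^(1)(t) = 3 e^{t} e^{3 e^{t} - 3}
M^(2)(t) = 9 e^{2 t} e^{3 e^{t} - 3} + 3 e^{t} e^{3 e^{t} - 3}
M^(3)(t) = 27 e^{3 t} e^{3 e^{t} - 3} + 27 e^{2 t} e^{3 e^{t} - 3} + 3 e^{t} e^{3 e^{t} - 3}
M^(3)(0) = 57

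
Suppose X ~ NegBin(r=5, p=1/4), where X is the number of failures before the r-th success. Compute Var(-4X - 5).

For X ~ NegBin(r=5, p=1/4), where X is the number of failures before the r-th success:
Var(X) = 60
Var(-4X - 5) = (-4)² × Var(X) = 16 × 60 = 960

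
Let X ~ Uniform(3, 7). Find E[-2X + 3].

For X ~ Uniform(3, 7):
E[X] = 5
E[-2X + 3] = -2 × E[X] + 3 = -7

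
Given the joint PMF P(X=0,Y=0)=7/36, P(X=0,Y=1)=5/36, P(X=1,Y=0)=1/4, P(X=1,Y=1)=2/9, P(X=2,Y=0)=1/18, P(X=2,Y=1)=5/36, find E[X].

First find marginal of X:
P(X=0) = 1/3
P(X=1) = 17/36
P(X=2) = 7/36
E[X] = 0 × 1/3 + 1 × 17/36 + 2 × 7/36 = 31/36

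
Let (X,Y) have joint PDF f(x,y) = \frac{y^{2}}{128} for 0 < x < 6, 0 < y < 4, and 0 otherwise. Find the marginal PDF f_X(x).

f_X(x) = ∫_0^4 f(x,y) dy
= ∫_0^4 \frac{y^{2}}{128} dy
= \frac{1}{6} for 0 < x < 6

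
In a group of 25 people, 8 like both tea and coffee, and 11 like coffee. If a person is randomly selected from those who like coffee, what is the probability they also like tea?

P(A ∩ B) = 8/25
P(B) = 11/25
P(A|B) = P(A ∩ B) / P(B) = (8/25) / (11/25) = 8/11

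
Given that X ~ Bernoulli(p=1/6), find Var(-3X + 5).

For X ~ Bernoulli(p=1/6):
Var(X) = \frac{5}{36}
Var(-3X + 5) = (-3)² × Var(X) = 9 × \frac{5}{36} = \frac{5}{4}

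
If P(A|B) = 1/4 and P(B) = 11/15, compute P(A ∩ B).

By definition, P(A|B) = P(A ∩ B) / P(B)
So P(A ∩ B) = P(A|B) × P(B)
= 1/4 × 11/15
= 11/60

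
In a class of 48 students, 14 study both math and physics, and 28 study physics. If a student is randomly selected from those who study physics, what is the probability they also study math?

P(A ∩ B) = 14/48 = 7/24
P(B) = 28/48 = 7/12
P(A|B) = P(A ∩ B) / P(B) = (7/24) / (7/12) = 1/2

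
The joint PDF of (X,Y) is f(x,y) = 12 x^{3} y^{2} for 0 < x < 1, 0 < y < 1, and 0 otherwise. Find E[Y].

E[Y] = ∫_0^1 ∫_0^1 y × f(x,y) dx dy
= \frac{3}{4}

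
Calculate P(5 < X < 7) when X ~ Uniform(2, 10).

P(5 < X < 7) = ∫_{5}^{7} f(x) dx
where f(x) = \frac{1}{8}
= \frac{1}{4}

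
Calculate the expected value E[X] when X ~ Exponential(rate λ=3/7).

For X ~ Exponential(rate λ=3/7), the expected value is:
E[X] = \frac{7}{3}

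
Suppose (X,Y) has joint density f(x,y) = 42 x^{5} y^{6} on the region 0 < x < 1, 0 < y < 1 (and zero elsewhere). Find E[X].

E[X] = ∫_0^1 ∫_0^1 x × f(x,y) dy dx
= ∫_0^1 ∫_0^1 x × (42 x^{5} y^{6}) dy dx
= \frac{6}{7}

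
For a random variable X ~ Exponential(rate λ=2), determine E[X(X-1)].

E[X(X-1)] = E[X² - X] = E[X²] - E[X]
E[X] = \frac{1}{2}
E[X²] = Var(X) + (E[X])² = \frac{1}{4} + (\frac{1}{2})² = \frac{1}{2}
E[X(X-1)] = \frac{1}{2} - \frac{1}{2} = 0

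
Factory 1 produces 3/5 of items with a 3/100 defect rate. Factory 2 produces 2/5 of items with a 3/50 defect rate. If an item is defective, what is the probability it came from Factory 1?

Using Bayes' theorem:
P(F1) = 3/5, P(D|F1) = 3/100
P(F2) = 2/5, P(D|F2) = 3/50
P(D) = P(D|F1)P(F1) + P(D|F2)P(F2)
     = \frac{21}{500}
P(F1|D) = P(D|F1)P(F1) / P(D)
= \frac{3}{7}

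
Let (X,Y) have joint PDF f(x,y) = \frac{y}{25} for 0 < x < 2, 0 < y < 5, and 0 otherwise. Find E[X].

f_X(x) = ∫_0^5 \frac{y}{25} dy = \frac{1}{2}
E[X] = ∫_0^2 x × (\frac{1}{2}) dx = 1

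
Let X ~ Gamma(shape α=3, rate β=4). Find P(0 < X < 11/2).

P(0 < X < 11/2) = ∫_{0}^{11/2} f(x) dx
where f(x) = 32 x^{2} e^{- 4 x}
= 1 - \frac{265}{e^{22}}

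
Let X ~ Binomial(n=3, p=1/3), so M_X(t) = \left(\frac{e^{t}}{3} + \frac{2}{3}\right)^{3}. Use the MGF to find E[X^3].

To find E[X^3], compute M^(3)(0):
M^(1)(t) = \left(\frac{e^{t}}{3} + \frac{2}{3}\right)^{2} e^{t}
M^(2)(t) = \left(\frac{e^{t}}{3} + \frac{2}{3}\right)^{2} e^{t} + \frac{2 \left(\frac{e^{t}}{3} + \frac{2}{3}\right) e^{2 t}}{3}
M^(3)(t) = \left(\frac{e^{t}}{3} + \frac{2}{3}\right)^{2} e^{t} + 2 \left(\frac{e^{t}}{3} + \frac{2}{3}\right) e^{2 t} + \frac{2 e^{3 t}}{9}
M^(3)(0) = \frac{29}{9}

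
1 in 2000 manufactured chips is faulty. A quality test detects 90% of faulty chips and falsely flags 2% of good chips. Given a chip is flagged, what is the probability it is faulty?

Let D = the rare event, + = positive/flagged.
P(D) = 1/2000
P(+|D) = 90/100 = 9/10
P(+|D') = 2/100 = 1/50
P(+) = P(+|D)P(D) + P(+|D')P(D')
     = \frac{9}{10} × \frac{1}{2000} + \frac{1}{50} × \frac{1999}{2000}
     = \frac{511}{25000}
P(D|+) = P(+|D)P(D)/P(+) = \frac{45}{2044}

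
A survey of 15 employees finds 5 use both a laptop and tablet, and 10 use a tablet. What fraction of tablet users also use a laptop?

P(A ∩ B) = 5/15 = 1/3
P(B) = 10/15 = 2/3
P(A|B) = P(A ∩ B) / P(B) = (1/3) / (2/3) = 1/2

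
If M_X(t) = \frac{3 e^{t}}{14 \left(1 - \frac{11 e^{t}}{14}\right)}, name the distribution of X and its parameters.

The MGF M(t) = \frac{3 e^{t}}{14 \left(1 - \frac{11 e^{t}}{14}\right)} is the standard form for the Geometric distribution.
Comparing with the known MGF formula identifies: Geometric(p=3/14), X = trial number of first success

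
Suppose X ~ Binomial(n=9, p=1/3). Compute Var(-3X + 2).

For X ~ Binomial(n=9, p=1/3):
Var(X) = 2
Var(-3X + 2) = (-3)² × Var(X) = 9 × 2 = 18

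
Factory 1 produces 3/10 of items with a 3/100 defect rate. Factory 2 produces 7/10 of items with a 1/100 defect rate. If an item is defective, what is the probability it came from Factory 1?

Using Bayes' theorem:
P(F1) = 3/10, P(D|F1) = 3/100
P(F2) = 7/10, P(D|F2) = 1/100
P(D) = P(D|F1)P(F1) + P(D|F2)P(F2)
     = \frac{2}{125}
P(F1|D) = P(D|F1)P(F1) / P(D)
= \frac{9}{16}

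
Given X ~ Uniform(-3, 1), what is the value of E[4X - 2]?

For X ~ Uniform(-3, 1):
E[X] = -1
E[4X - 2] = 4 × E[X] - 2 = -6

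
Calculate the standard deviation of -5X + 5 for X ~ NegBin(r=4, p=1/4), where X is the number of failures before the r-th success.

For X ~ NegBin(r=4, p=1/4), where X is the number of failures before the r-th success:
Var(X) = 48
SD(X) = √(Var(X)) = √(48) = 4 \sqrt{3}
SD(-5X + 5) = |-5| × SD(X) = 5 × 4 \sqrt{3} = 20 \sqrt{3}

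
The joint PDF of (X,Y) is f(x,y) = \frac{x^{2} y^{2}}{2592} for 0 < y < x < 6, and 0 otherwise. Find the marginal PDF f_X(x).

f_X(x) = ∫_0^x \frac{x^{2} y^{2}}{2592} dy = \frac{x^{5}}{7776}
for 0 < x < 6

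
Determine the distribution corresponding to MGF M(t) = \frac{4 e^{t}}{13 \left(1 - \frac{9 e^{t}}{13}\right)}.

The MGF M(t) = \frac{4 e^{t}}{13 \left(1 - \frac{9 e^{t}}{13}\right)} is the standard form for the Geometric distribution.
Comparing with the known MGF formula identifies: Geometric(p=4/13), X = trial number of first success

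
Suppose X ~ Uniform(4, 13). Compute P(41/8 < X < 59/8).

P(41/8 < X < 59/8) = ∫_{41/8}^{59/8} f(x) dx
where f(x) = \frac{1}{9}
= \frac{1}{4}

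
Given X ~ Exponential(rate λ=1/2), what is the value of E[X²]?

Using the identity E[X²] = Var(X) + (E[X])²:
E[X] = 2
Var(X) = 4
E[X²] = 4 + (2)²
= 8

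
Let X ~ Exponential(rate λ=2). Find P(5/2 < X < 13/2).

P(5/2 < X < 13/2) = ∫_{5/2}^{13/2} f(x) dx
where f(x) = 2 e^{- 2 x}
= - \frac{1 - e^{8}}{e^{13}}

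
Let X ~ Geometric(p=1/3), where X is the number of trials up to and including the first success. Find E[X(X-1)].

E[X(X-1)] = E[X² - X] = E[X²] - E[X]
E[X] = 3
E[X²] = Var(X) + (E[X])² = 6 + (3)² = 15
E[X(X-1)] = 15 - 3 = 12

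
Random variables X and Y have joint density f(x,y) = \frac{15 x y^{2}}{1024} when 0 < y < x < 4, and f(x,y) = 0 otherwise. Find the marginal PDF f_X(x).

f_X(x) = ∫_0^x \frac{15 x y^{2}}{1024} dy = \frac{5 x^{4}}{1024}
for 0 < x < 4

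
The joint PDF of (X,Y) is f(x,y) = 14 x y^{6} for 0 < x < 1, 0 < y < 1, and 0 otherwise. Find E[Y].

E[Y] = ∫_0^1 ∫_0^1 y × f(x,y) dx dy
= \frac{7}{8}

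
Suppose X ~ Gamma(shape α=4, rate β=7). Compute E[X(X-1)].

E[X(X-1)] = E[X² - X] = E[X²] - E[X]
E[X] = \frac{4}{7}
E[X²] = Var(X) + (E[X])² = \frac{4}{49} + (\frac{4}{7})² = \frac{20}{49}
E[X(X-1)] = \frac{20}{49} - \frac{4}{7} = - \frac{8}{49}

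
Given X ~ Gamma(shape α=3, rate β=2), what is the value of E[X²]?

Using the identity E[X²] = Var(X) + (E[X])²:
E[X] = \frac{3}{2}
Var(X) = \frac{3}{4}
E[X²] = \frac{3}{4} + (\frac{3}{2})²
= 3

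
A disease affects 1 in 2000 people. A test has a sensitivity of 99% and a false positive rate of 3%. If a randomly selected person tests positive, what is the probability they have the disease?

Let D = the rare event, + = positive/flagged.
P(D) = 1/2000
P(+|D) = 99/100
P(+|D') = 3/100
P(+) = P(+|D)P(D) + P(+|D')P(D')
     = \frac{99}{100} × \frac{1}{2000} + \frac{3}{100} × \frac{1999}{2000}
     = \frac{381}{12500}
P(D|+) = P(+|D)P(D)/P(+) = \frac{33}{2032}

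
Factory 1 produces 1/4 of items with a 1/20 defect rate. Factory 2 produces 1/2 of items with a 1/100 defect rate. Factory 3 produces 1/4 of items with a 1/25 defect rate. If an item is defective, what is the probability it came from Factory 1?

Using Bayes' theorem:
P(F1) = 1/4, P(D|F1) = 1/20
P(F2) = 1/2, P(D|F2) = 1/100
P(F3) = 1/4, P(D|F3) = 1/25
P(D) = P(D|F1)P(F1) + P(D|F2)P(F2) + P(D|F3)P(F3)
     = \frac{11}{400}
P(F1|D) = P(D|F1)P(F1) / P(D)
= \frac{5}{11}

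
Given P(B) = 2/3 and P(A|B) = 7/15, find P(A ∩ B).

By definition, P(A|B) = P(A ∩ B) / P(B)
So P(A ∩ B) = P(A|B) × P(B)
= 7/15 × 2/3
= 14/45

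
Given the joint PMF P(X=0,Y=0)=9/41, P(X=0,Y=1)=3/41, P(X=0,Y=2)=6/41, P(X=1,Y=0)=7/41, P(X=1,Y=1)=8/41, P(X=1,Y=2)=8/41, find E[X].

First find marginal of X:
P(X=0) = 18/41
P(X=1) = 23/41
E[X] = 0 × 18/41 + 1 × 23/41 = 23/41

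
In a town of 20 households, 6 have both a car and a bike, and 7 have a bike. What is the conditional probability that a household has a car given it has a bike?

P(A ∩ B) = 6/20 = 3/10
P(B) = 7/20
P(A|B) = P(A ∩ B) / P(B) = (3/10) / (7/20) = 6/7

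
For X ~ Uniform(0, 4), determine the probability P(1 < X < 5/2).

P(1 < X < 5/2) = ∫_{1}^{5/2} f(x) dx
where f(x) = \frac{1}{4}
= \frac{3}{8}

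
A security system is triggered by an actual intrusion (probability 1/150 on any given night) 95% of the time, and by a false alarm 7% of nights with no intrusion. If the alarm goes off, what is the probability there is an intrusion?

Let D = the rare event, + = positive/flagged.
P(D) = 1/150
P(+|D) = 95/100 = 19/20
P(+|D') = 7/100
P(+) = P(+|D)P(D) + P(+|D')P(D')
     = \frac{19}{20} × \frac{1}{150} + \frac{7}{100} × \frac{149}{150}
     = \frac{569}{7500}
P(D|+) = P(+|D)P(D)/P(+) = \frac{95}{1138}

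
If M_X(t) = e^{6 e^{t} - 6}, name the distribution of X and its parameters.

The MGF M(t) = e^{6 e^{t} - 6} is the standard form for the Poisson distribution.
Comparing with the known MGF formula identifies: Poisson(λ=6)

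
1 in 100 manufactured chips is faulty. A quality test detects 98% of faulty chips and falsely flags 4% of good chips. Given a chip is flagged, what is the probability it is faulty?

Let D = the rare event, + = positive/flagged.
P(D) = 1/100
P(+|D) = 98/100 = 49/50
P(+|D') = 4/100 = 1/25
P(+) = P(+|D)P(D) + P(+|D')P(D')
     = \frac{49}{50} × \frac{1}{100} + \frac{1}{25} × \frac{99}{100}
     = \frac{247}{5000}
P(D|+) = P(+|D)P(D)/P(+) = \frac{49}{247}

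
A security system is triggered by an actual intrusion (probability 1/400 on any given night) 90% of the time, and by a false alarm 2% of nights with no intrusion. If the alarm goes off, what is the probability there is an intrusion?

Let D = the rare event, + = positive/flagged.
P(D) = 1/400
P(+|D) = 90/100 = 9/10
P(+|D') = 2/100 = 1/50
P(+) = P(+|D)P(D) + P(+|D')P(D')
     = \frac{9}{10} × \frac{1}{400} + \frac{1}{50} × \frac{399}{400}
     = \frac{111}{5000}
P(D|+) = P(+|D)P(D)/P(+) = \frac{15}{148}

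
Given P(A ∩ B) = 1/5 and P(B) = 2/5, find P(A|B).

P(A|B) = P(A ∩ B) / P(B)
= (1/5) / (2/5)
= 1/2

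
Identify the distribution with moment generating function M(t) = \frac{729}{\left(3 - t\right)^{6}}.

The MGF M(t) = \frac{729}{\left(3 - t\right)^{6}} is the standard form for the Gamma distribution.
Comparing with the known MGF formula identifies: Gamma(shape α=6, rate β=3)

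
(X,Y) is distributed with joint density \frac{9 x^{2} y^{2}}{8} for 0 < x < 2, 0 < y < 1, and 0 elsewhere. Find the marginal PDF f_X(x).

f_X(x) = ∫_0^1 f(x,y) dy
= ∫_0^1 \frac{9 x^{2} y^{2}}{8} dy
= \frac{3 x^{2}}{8} for 0 < x < 2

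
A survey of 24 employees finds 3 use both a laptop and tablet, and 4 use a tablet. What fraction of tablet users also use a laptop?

P(A ∩ B) = 3/24 = 1/8
P(B) = 4/24 = 1/6
P(A|B) = P(A ∩ B) / P(B) = (1/8) / (1/6) = 3/4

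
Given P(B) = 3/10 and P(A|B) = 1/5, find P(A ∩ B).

By definition, P(A|B) = P(A ∩ B) / P(B)
So P(A ∩ B) = P(A|B) × P(B)
= 1/5 × 3/10
= 3/50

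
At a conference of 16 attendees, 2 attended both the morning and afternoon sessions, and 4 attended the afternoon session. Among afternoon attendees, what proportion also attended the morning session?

P(A ∩ B) = 2/16 = 1/8
P(B) = 4/16 = 1/4
P(A|B) = P(A ∩ B) / P(B) = (1/8) / (1/4) = 1/2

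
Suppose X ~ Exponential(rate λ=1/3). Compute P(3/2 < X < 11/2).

P(3/2 < X < 11/2) = ∫_{3/2}^{11/2} f(x) dx
where f(x) = \frac{e^{- \frac{x}{3}}}{3}
= - \frac{1}{e^{\frac{11}{6}}} + e^{- \frac{1}{2}}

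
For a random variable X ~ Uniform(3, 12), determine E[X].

For X ~ Uniform(3, 12), the expected value is:
E[X] = \frac{15}{2}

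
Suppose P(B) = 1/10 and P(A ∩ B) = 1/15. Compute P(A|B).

P(A|B) = P(A ∩ B) / P(B)
= (1/15) / (1/10)
= 2/3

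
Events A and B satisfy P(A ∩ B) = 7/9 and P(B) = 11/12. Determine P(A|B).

P(A|B) = P(A ∩ B) / P(B)
= (7/9) / (11/12)
= 28/33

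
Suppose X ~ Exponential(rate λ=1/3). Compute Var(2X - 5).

For X ~ Exponential(rate λ=1/3):
Var(X) = 9
Var(2X - 5) = (2)² × Var(X) = 4 × 9 = 36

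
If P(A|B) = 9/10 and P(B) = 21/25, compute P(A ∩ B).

By definition, P(A|B) = P(A ∩ B) / P(B)
So P(A ∩ B) = P(A|B) × P(B)
= 9/10 × 21/25
= 189/250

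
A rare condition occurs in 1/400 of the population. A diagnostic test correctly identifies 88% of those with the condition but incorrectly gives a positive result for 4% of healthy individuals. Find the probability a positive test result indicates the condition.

Let D = the rare event, + = positive/flagged.
P(D) = 1/400
P(+|D) = 88/100 = 22/25
P(+|D') = 4/100 = 1/25
P(+) = P(+|D)P(D) + P(+|D')P(D')
     = \frac{22}{25} × \frac{1}{400} + \frac{1}{25} × \frac{399}{400}
     = \frac{421}{10000}
P(D|+) = P(+|D)P(D)/P(+) = \frac{22}{421}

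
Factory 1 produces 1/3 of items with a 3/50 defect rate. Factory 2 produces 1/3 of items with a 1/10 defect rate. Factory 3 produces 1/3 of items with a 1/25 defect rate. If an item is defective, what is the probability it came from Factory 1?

Using Bayes' theorem:
P(F1) = 1/3, P(D|F1) = 3/50
P(F2) = 1/3, P(D|F2) = 1/10
P(F3) = 1/3, P(D|F3) = 1/25
P(D) = P(D|F1)P(F1) + P(D|F2)P(F2) + P(D|F3)P(F3)
     = \frac{1}{15}
P(F1|D) = P(D|F1)P(F1) / P(D)
= \frac{3}{10}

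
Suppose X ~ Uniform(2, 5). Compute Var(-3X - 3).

For X ~ Uniform(2, 5):
Var(X) = \frac{3}{4}
Var(-3X - 3) = (-3)² × Var(X) = 9 × \frac{3}{4} = \frac{27}{4}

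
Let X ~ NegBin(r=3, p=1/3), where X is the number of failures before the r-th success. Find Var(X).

For X ~ NegBin(r=3, p=1/3), where X is the number of failures before the r-th success:
Var(X) = 18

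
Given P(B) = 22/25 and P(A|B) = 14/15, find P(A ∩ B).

By definition, P(A|B) = P(A ∩ B) / P(B)
So P(A ∩ B) = P(A|B) × P(B)
= 14/15 × 22/25
= 308/375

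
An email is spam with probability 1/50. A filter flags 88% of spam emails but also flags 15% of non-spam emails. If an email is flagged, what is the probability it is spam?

Let D = the rare event, + = positive/flagged.
P(D) = 1/50
P(+|D) = 88/100 = 22/25
P(+|D') = 15/100 = 3/20
P(+) = P(+|D)P(D) + P(+|D')P(D')
     = \frac{22}{25} × \frac{1}{50} + \frac{3}{20} × \frac{49}{50}
     = \frac{823}{5000}
P(D|+) = P(+|D)P(D)/P(+) = \frac{88}{823}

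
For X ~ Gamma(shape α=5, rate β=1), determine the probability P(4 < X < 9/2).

P(4 < X < 9/2) = ∫_{4}^{9/2} f(x) dx
where f(x) = \frac{x^{4} e^{- x}}{24}
= - \frac{6131}{128 e^{\frac{9}{2}}} + \frac{103}{3 e^{4}}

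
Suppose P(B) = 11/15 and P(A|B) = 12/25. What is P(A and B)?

By definition, P(A|B) = P(A ∩ B) / P(B)
So P(A ∩ B) = P(A|B) × P(B)
= 12/25 × 11/15
= 44/125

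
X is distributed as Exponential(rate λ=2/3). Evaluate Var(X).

For X ~ Exponential(rate λ=2/3):
Var(X) = \frac{9}{4}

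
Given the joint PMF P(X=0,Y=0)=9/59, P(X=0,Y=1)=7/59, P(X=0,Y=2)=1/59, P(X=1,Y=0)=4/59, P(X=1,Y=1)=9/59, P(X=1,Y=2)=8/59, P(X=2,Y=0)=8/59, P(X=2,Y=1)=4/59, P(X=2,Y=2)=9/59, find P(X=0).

P(X=0) = P(X=0,Y=0) + P(X=0,Y=1) + P(X=0,Y=2)
= 9/59 + 7/59 + 1/59
= 17/59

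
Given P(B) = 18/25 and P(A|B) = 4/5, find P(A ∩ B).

By definition, P(A|B) = P(A ∩ B) / P(B)
So P(A ∩ B) = P(A|B) × P(B)
= 4/5 × 18/25
= 72/125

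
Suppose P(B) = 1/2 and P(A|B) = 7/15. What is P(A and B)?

By definition, P(A|B) = P(A ∩ B) / P(B)
So P(A ∩ B) = P(A|B) × P(B)
= 7/15 × 1/2
= 7/30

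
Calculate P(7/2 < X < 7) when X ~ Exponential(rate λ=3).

P(7/2 < X < 7) = ∫_{7/2}^{7} f(x) dx
where f(x) = 3 e^{- 3 x}
= - \frac{1}{e^{21}} + e^{- \frac{21}{2}}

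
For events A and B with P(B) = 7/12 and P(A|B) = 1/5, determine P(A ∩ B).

By definition, P(A|B) = P(A ∩ B) / P(B)
So P(A ∩ B) = P(A|B) × P(B)
= 1/5 × 7/12
= 7/60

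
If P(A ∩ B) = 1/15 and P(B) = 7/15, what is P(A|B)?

P(A|B) = P(A ∩ B) / P(B)
= (1/15) / (7/15)
= 1/7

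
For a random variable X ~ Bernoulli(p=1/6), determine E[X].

For X ~ Bernoulli(p=1/6), the expected value is:
E[X] = \frac{1}{6}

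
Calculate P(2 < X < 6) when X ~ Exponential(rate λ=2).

P(2 < X < 6) = ∫_{2}^{6} f(x) dx
where f(x) = 2 e^{- 2 x}
= - \frac{1 - e^{8}}{e^{12}}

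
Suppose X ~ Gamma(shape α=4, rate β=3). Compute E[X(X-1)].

E[X(X-1)] = E[X² - X] = E[X²] - E[X]
E[X] = \frac{4}{3}
E[X²] = Var(X) + (E[X])² = \frac{4}{9} + (\frac{4}{3})² = \frac{20}{9}
E[X(X-1)] = \frac{20}{9} - \frac{4}{3} = \frac{8}{9}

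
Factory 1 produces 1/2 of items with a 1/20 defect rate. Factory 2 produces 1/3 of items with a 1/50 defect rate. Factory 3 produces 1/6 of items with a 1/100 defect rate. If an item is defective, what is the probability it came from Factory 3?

Using Bayes' theorem:
P(F1) = 1/2, P(D|F1) = 1/20
P(F2) = 1/3, P(D|F2) = 1/50
P(F3) = 1/6, P(D|F3) = 1/100
P(D) = P(D|F1)P(F1) + P(D|F2)P(F2) + P(D|F3)P(F3)
     = \frac{1}{30}
P(F3|D) = P(D|F3)P(F3) / P(D)
= \frac{1}{20}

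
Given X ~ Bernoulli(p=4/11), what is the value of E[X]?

For X ~ Bernoulli(p=4/11), the expected value is:
E[X] = \frac{4}{11}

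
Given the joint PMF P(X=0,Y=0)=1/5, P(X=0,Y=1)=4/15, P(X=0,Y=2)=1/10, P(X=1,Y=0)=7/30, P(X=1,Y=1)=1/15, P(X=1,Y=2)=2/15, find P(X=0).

P(X=0) = P(X=0,Y=0) + P(X=0,Y=1) + P(X=0,Y=2)
= 1/5 + 4/15 + 1/10
= 17/30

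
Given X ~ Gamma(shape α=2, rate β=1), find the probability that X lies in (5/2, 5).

P(5/2 < X < 5) = ∫_{5/2}^{5} f(x) dx
where f(x) = x e^{- x}
= - \frac{6}{e^{5}} + \frac{7}{2 e^{\frac{5}{2}}}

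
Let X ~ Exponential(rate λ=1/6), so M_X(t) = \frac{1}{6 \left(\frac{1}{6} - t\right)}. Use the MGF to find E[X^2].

To find E[X^2], compute M^(2)(0):
M^(1)(t) = \frac{1}{6 \left(\frac{1}{6} - t\right)^{2}}
M^(2)(t) = \frac{1}{3 \left(\frac{1}{6} - t\right)^{3}}
M^(2)(0) = 72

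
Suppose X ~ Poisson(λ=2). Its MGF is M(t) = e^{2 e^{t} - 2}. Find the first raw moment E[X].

To find E[X], compute M^(1)(0):
M^(1)(t) = 2 e^{t} e^{2 e^{t} - 2}
M^(1)(0) = 2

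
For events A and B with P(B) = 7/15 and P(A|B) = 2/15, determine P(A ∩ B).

By definition, P(A|B) = P(A ∩ B) / P(B)
So P(A ∩ B) = P(A|B) × P(B)
= 2/15 × 7/15
= 14/225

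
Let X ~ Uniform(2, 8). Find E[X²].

Using the identity E[X²] = Var(X) + (E[X])²:
E[X] = 5
Var(X) = 3
E[X²] = 3 + (5)²
= 28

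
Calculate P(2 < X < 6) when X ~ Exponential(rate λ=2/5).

P(2 < X < 6) = ∫_{2}^{6} f(x) dx
where f(x) = \frac{2 e^{- \frac{2 x}{5}}}{5}
= - \frac{1 - e^{\frac{8}{5}}}{e^{\frac{12}{5}}}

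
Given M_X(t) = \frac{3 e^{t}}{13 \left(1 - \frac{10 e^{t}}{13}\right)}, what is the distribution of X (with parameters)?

The MGF M(t) = \frac{3 e^{t}}{13 \left(1 - \frac{10 e^{t}}{13}\right)} is the standard form for the Geometric distribution.
Comparing with the known MGF formula identifies: Geometric(p=3/13), X = trial number of first success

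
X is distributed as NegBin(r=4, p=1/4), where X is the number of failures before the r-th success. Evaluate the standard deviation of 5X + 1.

For X ~ NegBin(r=4, p=1/4), where X is the number of failures before the r-th success:
Var(X) = 48
SD(X) = √(Var(X)) = √(48) = 4 \sqrt{3}
SD(5X + 1) = |5| × SD(X) = 5 × 4 \sqrt{3} = 20 \sqrt{3}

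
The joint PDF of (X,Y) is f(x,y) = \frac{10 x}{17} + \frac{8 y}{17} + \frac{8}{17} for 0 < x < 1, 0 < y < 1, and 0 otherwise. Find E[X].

E[X] = ∫_0^1 ∫_0^1 x × f(x,y) dy dx
= ∫_0^1 ∫_0^1 x × (\frac{10 x}{17} + \frac{8 y}{17} + \frac{8}{17}) dy dx
= \frac{28}{51}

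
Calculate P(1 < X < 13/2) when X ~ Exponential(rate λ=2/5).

P(1 < X < 13/2) = ∫_{1}^{13/2} f(x) dx
where f(x) = \frac{2 e^{- \frac{2 x}{5}}}{5}
= - \frac{1 - e^{\frac{11}{5}}}{e^{\frac{13}{5}}}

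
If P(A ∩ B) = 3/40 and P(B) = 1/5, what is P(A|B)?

P(A|B) = P(A ∩ B) / P(B)
= (3/40) / (1/5)
= 3/8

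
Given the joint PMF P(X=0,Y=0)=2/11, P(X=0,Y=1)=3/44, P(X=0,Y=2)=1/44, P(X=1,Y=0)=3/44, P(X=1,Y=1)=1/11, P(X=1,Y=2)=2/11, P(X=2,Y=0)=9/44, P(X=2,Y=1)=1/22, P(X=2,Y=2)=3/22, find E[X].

First find marginal of X:
P(X=0) = 3/11
P(X=1) = 15/44
P(X=2) = 17/44
E[X] = 0 × 3/11 + 1 × 15/44 + 2 × 17/44 = 49/44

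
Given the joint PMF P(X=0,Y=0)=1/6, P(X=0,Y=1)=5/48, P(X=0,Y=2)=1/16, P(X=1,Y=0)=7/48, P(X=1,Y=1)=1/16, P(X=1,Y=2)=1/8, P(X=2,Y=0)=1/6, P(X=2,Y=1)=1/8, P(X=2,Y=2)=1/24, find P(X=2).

P(X=2) = P(X=2,Y=0) + P(X=2,Y=1) + P(X=2,Y=2)
= 1/6 + 1/8 + 1/24
= 1/3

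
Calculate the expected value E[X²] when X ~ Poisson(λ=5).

Using the identity E[X²] = Var(X) + (E[X])²:
E[X] = 5
Var(X) = 5
E[X²] = 5 + (5)²
= 30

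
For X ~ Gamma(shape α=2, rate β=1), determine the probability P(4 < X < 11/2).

P(4 < X < 11/2) = ∫_{4}^{11/2} f(x) dx
where f(x) = x e^{- x}
= - \frac{13}{2 e^{\frac{11}{2}}} + \frac{5}{e^{4}}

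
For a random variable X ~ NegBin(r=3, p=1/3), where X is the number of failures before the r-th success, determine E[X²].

Using the identity E[X²] = Var(X) + (E[X])²:
E[X] = 6
Var(X) = 18
E[X²] = 18 + (6)²
= 54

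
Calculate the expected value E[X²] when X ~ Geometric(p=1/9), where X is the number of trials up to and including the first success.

Using the identity E[X²] = Var(X) + (E[X])²:
E[X] = 9
Var(X) = 72
E[X²] = 72 + (9)²
= 153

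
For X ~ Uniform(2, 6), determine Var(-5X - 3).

For X ~ Uniform(2, 6):
Var(X) = \frac{4}{3}
Var(-5X - 3) = (-5)² × Var(X) = 25 × \frac{4}{3} = \frac{100}{3}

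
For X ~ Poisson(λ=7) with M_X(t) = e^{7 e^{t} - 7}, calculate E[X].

To find E[X], compute M^(1)(0):
M^(1)(t) = 7 e^{t} e^{7 e^{t} - 7}
M^(1)(0) = 7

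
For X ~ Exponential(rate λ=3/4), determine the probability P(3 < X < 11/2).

P(3 < X < 11/2) = ∫_{3}^{11/2} f(x) dx
where f(x) = \frac{3 e^{- \frac{3 x}{4}}}{4}
= - \frac{1}{e^{\frac{33}{8}}} + e^{- \frac{9}{4}}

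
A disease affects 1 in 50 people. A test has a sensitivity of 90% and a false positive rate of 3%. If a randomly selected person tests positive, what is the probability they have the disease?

Let D = the rare event, + = positive/flagged.
P(D) = 1/50
P(+|D) = 90/100 = 9/10
P(+|D') = 3/100
P(+) = P(+|D)P(D) + P(+|D')P(D')
     = \frac{9}{10} × \frac{1}{50} + \frac{3}{100} × \frac{49}{50}
     = \frac{237}{5000}
P(D|+) = P(+|D)P(D)/P(+) = \frac{30}{79}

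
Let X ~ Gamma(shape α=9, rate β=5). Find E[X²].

Using the identity E[X²] = Var(X) + (E[X])²:
E[X] = \frac{9}{5}
Var(X) = \frac{9}{25}
E[X²] = \frac{9}{25} + (\frac{9}{5})²
= \frac{18}{5}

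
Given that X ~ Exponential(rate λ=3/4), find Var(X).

For X ~ Exponential(rate λ=3/4):
Var(X) = \frac{16}{9}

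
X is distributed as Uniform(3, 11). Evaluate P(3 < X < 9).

P(3 < X < 9) = ∫_{3}^{9} f(x) dx
where f(x) = \frac{1}{8}
= \frac{3}{4}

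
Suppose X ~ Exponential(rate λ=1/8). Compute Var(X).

For X ~ Exponential(rate λ=1/8):
Var(X) = 64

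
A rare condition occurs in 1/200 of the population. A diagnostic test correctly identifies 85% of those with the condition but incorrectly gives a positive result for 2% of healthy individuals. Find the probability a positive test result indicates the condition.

Let D = the rare event, + = positive/flagged.
P(D) = 1/200
P(+|D) = 85/100 = 17/20
P(+|D') = 2/100 = 1/50
P(+) = P(+|D)P(D) + P(+|D')P(D')
     = \frac{17}{20} × \frac{1}{200} + \frac{1}{50} × \frac{199}{200}
     = \frac{483}{20000}
P(D|+) = P(+|D)P(D)/P(+) = \frac{85}{483}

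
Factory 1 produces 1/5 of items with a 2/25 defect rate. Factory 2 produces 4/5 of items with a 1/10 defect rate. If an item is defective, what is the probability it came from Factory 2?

Using Bayes' theorem:
P(F1) = 1/5, P(D|F1) = 2/25
P(F2) = 4/5, P(D|F2) = 1/10
P(D) = P(D|F1)P(F1) + P(D|F2)P(F2)
     = \frac{12}{125}
P(F2|D) = P(D|F2)P(F2) / P(D)
= \frac{5}{6}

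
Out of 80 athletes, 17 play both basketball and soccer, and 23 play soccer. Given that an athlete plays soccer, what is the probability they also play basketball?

P(A ∩ B) = 17/80
P(B) = 23/80
P(A|B) = P(A ∩ B) / P(B) = (17/80) / (23/80) = 17/23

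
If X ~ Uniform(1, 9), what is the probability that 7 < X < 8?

P(7 < X < 8) = ∫_{7}^{8} f(x) dx
where f(x) = \frac{1}{8}
= \frac{1}{8}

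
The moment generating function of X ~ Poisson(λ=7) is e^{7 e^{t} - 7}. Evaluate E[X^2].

To find E[X^2], compute M^(2)(0):
M^(1)(t) = 7 e^{t} e^{7 e^{t} - 7}
M^(2)(t) = 49 e^{2 t} e^{7 e^{t} - 7} + 7 e^{t} e^{7 e^{t} - 7}
M^(2)(0) = 56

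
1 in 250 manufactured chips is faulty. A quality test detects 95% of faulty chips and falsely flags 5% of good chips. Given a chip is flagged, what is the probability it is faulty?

Let D = the rare event, + = positive/flagged.
P(D) = 1/250
P(+|D) = 95/100 = 19/20
P(+|D') = 5/100 = 1/20
P(+) = P(+|D)P(D) + P(+|D')P(D')
     = \frac{19}{20} × \frac{1}{250} + \frac{1}{20} × \frac{249}{250}
     = \frac{67}{1250}
P(D|+) = P(+|D)P(D)/P(+) = \frac{19}{268}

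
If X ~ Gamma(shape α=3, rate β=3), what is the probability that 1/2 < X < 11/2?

P(1/2 < X < 11/2) = ∫_{1/2}^{11/2} f(x) dx
where f(x) = \frac{27 x^{2} e^{- 3 x}}{2}
= \frac{-1229 + 29 e^{15}}{8 e^{\frac{33}{2}}}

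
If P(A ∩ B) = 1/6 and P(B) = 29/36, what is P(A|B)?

P(A|B) = P(A ∩ B) / P(B)
= (1/6) / (29/36)
= 6/29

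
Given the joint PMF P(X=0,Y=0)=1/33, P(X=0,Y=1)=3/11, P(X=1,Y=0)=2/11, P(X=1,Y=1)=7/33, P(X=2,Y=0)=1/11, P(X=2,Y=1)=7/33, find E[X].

First find marginal of X:
P(X=0) = 10/33
P(X=1) = 13/33
P(X=2) = 10/33
E[X] = 0 × 10/33 + 1 × 13/33 + 2 × 10/33 = 1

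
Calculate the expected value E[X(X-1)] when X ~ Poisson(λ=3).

E[X(X-1)] = E[X² - X] = E[X²] - E[X]
E[X] = 3
E[X²] = Var(X) + (E[X])² = 3 + (3)² = 12
E[X(X-1)] = 12 - 3 = 9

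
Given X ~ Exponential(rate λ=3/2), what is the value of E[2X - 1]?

For X ~ Exponential(rate λ=3/2):
E[X] = \frac{2}{3}
E[2X - 1] = 2 × E[X] - 1 = \frac{1}{3}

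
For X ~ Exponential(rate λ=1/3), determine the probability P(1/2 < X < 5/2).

P(1/2 < X < 5/2) = ∫_{1/2}^{5/2} f(x) dx
where f(x) = \frac{e^{- \frac{x}{3}}}{3}
= - \frac{1 - e^{\frac{2}{3}}}{e^{\frac{5}{6}}}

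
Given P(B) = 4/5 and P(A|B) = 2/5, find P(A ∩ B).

By definition, P(A|B) = P(A ∩ B) / P(B)
So P(A ∩ B) = P(A|B) × P(B)
= 2/5 × 4/5
= 8/25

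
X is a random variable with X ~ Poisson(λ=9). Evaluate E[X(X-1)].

E[X(X-1)] = E[X² - X] = E[X²] - E[X]
E[X] = 9
E[X²] = Var(X) + (E[X])² = 9 + (9)² = 90
E[X(X-1)] = 90 - 9 = 81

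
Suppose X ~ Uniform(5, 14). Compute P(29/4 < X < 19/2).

P(29/4 < X < 19/2) = ∫_{29/4}^{19/2} f(x) dx
where f(x) = \frac{1}{9}
= \frac{1}{4}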